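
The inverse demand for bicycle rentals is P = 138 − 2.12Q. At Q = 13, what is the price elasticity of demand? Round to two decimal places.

At Q = 13, P = 138 − 2.12(13) = 110.44.
dP/dQ = −2.12, so dQ/dP = 1/(−2.12) = -0.472.
ε = (dQ/dP)(P/Q) = (-0.472)(110.44/13).

-4.01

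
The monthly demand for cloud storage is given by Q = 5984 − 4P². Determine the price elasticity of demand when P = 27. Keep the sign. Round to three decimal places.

At P = 27, Q = 3068.
dQ/dP = −8P = -216.
ε = (dQ/dP)(P/Q) = (-216)(27/3068).

-1.901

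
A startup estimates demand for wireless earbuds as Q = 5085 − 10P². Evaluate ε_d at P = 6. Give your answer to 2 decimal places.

At P = 6, Q = 4725.
dQ/dP = −20P = -120.
ε = (dQ/dP)(P/Q) = (-120)(6/4725).
|ε| < 1, so demand is inelastic at this price.

-0.15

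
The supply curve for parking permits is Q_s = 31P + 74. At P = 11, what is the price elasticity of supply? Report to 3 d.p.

At P = 11, Q_s = 415.
dQ_s/dP = 31.
ε_s = (dQ_s/dP)(P/Q_s) = (31)(11/415).

0.822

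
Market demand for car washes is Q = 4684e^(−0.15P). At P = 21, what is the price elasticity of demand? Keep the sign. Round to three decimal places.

At P = 21, Q = 200.719.
dQ/dP = −0.15·4684e^(−0.15P) = −0.15Q = -30.108.
ε = (dQ/dP)(P/Q) = (-30.108)(21/200.719).

-3.150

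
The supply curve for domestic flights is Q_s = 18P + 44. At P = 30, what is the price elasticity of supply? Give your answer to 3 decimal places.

At P = 30, Q_s = 584.
dQ_s/dP = 18.
ε_s = (dQ_s/dP)(P/Q_s) = (18)(30/584).

0.925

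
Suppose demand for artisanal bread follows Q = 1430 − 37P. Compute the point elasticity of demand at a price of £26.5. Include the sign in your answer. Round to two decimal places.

At P = 26.5, Q = 449.500.
dQ/dP = −37.
ε = (dQ/dP)(P/Q) = (-37)(26.5/449.500).

-2.18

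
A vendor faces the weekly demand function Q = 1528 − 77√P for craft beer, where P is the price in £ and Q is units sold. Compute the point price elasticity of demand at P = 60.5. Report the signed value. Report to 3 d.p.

At P = 60.5, Q = 929.081.
dQ/dP = −77/(2√P) = -4.950.
ε = (dQ/dP)(P/Q) = (-4.950)(60.5/929.081).

-0.322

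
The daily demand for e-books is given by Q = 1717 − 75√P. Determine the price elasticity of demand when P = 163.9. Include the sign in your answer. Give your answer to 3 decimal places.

At P = 163.9, Q = 756.824.
dQ/dP = −75/(2√P) = -2.929.
ε = (dQ/dP)(P/Q) = (-2.929)(163.9/756.824).

-0.634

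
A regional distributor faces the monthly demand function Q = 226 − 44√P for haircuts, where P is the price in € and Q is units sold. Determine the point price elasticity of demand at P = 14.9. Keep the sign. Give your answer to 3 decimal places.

-1.512

At P = 14.9, Q = 56.158.
dQ/dP = −44/(2√P) = -5.699.
ε = (dQ/dP)(P/Q) = (-5.699)(14.9/56.158).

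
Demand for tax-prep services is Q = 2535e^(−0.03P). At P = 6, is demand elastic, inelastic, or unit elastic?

inelastic

Q = 2117.410, dQ/dP = -63.522.
ε = (dQ/dP)(P/Q) ≈ -0.180.
|ε| = 0.18 < 1.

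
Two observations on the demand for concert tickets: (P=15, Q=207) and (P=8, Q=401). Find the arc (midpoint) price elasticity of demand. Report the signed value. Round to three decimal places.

ΔQ = 401 − 207 = 194; ΔP = 8 − 15 = -7.
Midpoints: P̄ = 11.50, Q̄ = 304.0.
ε = (ΔQ/ΔP)(P̄/Q̄) = (194/-7)(11.50/304.0).

-1.048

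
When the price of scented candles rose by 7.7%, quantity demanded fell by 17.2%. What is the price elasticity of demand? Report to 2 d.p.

ε = %ΔQ / %ΔP = (-17.2)/(7.7) = -2.234.

-2.23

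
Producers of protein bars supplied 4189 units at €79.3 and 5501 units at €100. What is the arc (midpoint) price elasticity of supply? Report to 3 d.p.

1.173

ΔQ = 5501 − 4189 = 1312; ΔP = 100 − 79.3 = 20.7.
Midpoints: P̄ = 89.65, Q̄ = 4845.0.
ε_s = (ΔQ/ΔP)(P̄/Q̄) = (1312/20.7)(89.65/4845.0).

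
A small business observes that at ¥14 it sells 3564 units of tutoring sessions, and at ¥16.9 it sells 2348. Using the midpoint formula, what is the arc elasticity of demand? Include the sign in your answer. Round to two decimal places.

ΔQ = 2348 − 3564 = -1216; ΔP = 16.9 − 14 = 2.9.
Midpoints: P̄ = 15.45, Q̄ = 2956.0.
ε = (ΔQ/ΔP)(P̄/Q̄) = (-1216/2.9)(15.45/2956.0).

-2.19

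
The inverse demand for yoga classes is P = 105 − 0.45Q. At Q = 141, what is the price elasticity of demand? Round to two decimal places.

-0.65

At Q = 141, P = 105 − 0.45(141) = 41.55.
dP/dQ = −0.45, so dQ/dP = 1/(−0.45) = -2.222.
ε = (dQ/dP)(P/Q) = (-2.222)(41.55/141).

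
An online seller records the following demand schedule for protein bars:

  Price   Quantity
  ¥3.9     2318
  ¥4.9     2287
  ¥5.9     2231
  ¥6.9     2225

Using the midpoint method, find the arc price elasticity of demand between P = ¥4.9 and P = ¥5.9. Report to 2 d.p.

At P = 4.9, Q = 2287; at P = 5.9, Q = 2231.
ΔQ = -56, ΔP = 1.0. Midpoints: P̄ = 5.40, Q̄ = 2259.0.
ε = (ΔQ/ΔP)(P̄/Q̄) = (-56/1.0)(5.40/2259.0).

-0.13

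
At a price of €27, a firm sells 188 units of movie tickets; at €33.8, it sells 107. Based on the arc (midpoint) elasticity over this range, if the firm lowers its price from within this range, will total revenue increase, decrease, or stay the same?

increase

Arc ε = (-81/6.8)(30.40/147.5) ≈ -2.455.
|ε| = 2.46 > 1, so demand is elastic. A price cut therefore raises total revenue.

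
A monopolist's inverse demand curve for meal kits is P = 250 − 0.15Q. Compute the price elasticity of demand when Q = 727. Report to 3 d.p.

At Q = 727, P = 250 − 0.15(727) = 140.95.
dP/dQ = −0.15, so dQ/dP = 1/(−0.15) = -6.667.
ε = (dQ/dP)(P/Q) = (-6.667)(140.95/727).

-1.293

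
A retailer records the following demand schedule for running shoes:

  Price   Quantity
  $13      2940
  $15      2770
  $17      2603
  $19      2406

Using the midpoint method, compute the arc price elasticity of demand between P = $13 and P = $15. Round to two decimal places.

-0.42

At P = 13, Q = 2940; at P = 15, Q = 2770.
ΔQ = -170, ΔP = 2. Midpoints: P̄ = 14.00, Q̄ = 2855.0.
ε = (ΔQ/ΔP)(P̄/Q̄) = (-170/2)(14.00/2855.0).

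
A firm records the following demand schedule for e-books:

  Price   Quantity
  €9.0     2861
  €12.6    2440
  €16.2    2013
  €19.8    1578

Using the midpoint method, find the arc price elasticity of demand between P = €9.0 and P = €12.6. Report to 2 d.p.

-0.48

At P = 9.0, Q = 2861; at P = 12.6, Q = 2440.
ΔQ = -421, ΔP = 3.6. Midpoints: P̄ = 10.80, Q̄ = 2650.5.
ε = (ΔQ/ΔP)(P̄/Q̄) = (-421/3.6)(10.80/2650.5).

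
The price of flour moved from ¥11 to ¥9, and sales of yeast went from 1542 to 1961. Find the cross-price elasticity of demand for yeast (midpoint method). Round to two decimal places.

ΔQ_x = 1961 − 1542 = 419; ΔP_y = 9 − 11 = -2.
Midpoints: P̄_y = 10.00, Q̄_x = 1751.5.
ε_xy = (ΔQ_x/ΔP_y)(P̄_y/Q̄_x) = (419/-2)(10.00/1751.5).

-1.20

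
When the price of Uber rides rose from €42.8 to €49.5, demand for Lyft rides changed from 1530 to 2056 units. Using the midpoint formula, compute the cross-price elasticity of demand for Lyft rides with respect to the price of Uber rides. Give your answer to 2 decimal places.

ΔQ_x = 2056 − 1530 = 526; ΔP_y = 49.5 − 42.8 = 6.7.
Midpoints: P̄_y = 46.15, Q̄_x = 1793.0.
ε_xy = (ΔQ_x/ΔP_y)(P̄_y/Q̄_x) = (526/6.7)(46.15/1793.0).

2.02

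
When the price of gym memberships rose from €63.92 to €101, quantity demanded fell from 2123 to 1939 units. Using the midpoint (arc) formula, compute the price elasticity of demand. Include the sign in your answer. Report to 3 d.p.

ΔQ = 1939 − 2123 = -184; ΔP = 101 − 63.92 = 37.08.
Midpoints: P̄ = 82.46, Q̄ = 2031.0.
ε = (ΔQ/ΔP)(P̄/Q̄) = (-184/37.08)(82.46/2031.0).

-0.201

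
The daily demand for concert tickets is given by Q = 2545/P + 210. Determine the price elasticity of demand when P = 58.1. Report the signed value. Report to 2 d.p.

-0.17

At P = 58.1, Q = 253.804.
dQ/dP = −2545/P² = -0.754.
ε = (dQ/dP)(P/Q) = (-0.754)(58.1/253.804).
|ε| < 1, so demand is inelastic at this price.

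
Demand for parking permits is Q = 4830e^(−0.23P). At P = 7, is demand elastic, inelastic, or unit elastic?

elastic

Q = 965.457, dQ/dP = -222.055.
ε = (dQ/dP)(P/Q) ≈ -1.610.
|ε| = 1.61 > 1.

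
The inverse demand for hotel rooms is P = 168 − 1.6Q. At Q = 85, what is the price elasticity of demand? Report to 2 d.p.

-0.24

At Q = 85, P = 168 − 1.6(85) = 32.00.
dP/dQ = −1.6, so dQ/dP = 1/(−1.6) = -0.625.
ε = (dQ/dP)(P/Q) = (-0.625)(32.00/85).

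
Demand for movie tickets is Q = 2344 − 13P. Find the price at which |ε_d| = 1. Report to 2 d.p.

For linear demand Q = a − bP, ε = −bP/(a − bP). |ε| = 1 when bP = a − bP, i.e. P = a/(2b).
P = 2344/(2·13) = 2344/26 = 90.1538.

90.15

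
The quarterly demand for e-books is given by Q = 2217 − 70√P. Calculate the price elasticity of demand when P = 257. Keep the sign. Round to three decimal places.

-0.513

At P = 257, Q = 1094.815.
dQ/dP = −70/(2√P) = -2.183.
ε = (dQ/dP)(P/Q) = (-2.183)(257/1094.815).
|ε| < 1, so demand is inelastic at this price.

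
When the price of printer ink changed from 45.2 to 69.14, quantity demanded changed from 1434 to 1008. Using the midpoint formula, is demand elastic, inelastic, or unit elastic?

inelastic

Arc ε ≈ -0.833.
|ε| = 0.83 < 1.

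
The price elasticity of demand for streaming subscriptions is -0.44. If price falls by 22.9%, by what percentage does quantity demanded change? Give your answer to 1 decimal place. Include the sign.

%ΔQ ≈ ε × %ΔP = (-0.44)(-22.9%) = 10.08%.

10.1%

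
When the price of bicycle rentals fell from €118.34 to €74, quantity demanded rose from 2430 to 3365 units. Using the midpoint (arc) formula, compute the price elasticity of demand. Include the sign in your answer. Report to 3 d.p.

ΔQ = 3365 − 2430 = 935; ΔP = 74 − 118.34 = -44.34.
Midpoints: P̄ = 96.17, Q̄ = 2897.5.
ε = (ΔQ/ΔP)(P̄/Q̄) = (935/-44.34)(96.17/2897.5).

-0.700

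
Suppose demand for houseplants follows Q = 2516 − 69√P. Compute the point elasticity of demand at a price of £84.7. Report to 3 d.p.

At P = 84.7, Q = 1880.975.
dQ/dP = −69/(2√P) = -3.749.
ε = (dQ/dP)(P/Q) = (-3.749)(84.7/1880.975).
|ε| < 1, so demand is inelastic at this price.

-0.169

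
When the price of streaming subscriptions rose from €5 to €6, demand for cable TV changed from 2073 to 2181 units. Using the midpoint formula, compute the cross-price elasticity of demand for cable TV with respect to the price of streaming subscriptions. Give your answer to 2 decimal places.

0.28

ΔQ_x = 2181 − 2073 = 108; ΔP_y = 6 − 5 = 1.
Midpoints: P̄_y = 5.50, Q̄_x = 2127.0.
ε_xy = (ΔQ_x/ΔP_y)(P̄_y/Q̄_x) = (108/1)(5.50/2127.0).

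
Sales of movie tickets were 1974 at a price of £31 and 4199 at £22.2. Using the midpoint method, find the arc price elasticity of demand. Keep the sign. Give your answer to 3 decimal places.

ΔQ = 4199 − 1974 = 2225; ΔP = 22.2 − 31 = -8.8.
Midpoints: P̄ = 26.60, Q̄ = 3086.5.
ε = (ΔQ/ΔP)(P̄/Q̄) = (2225/-8.8)(26.60/3086.5).

-2.179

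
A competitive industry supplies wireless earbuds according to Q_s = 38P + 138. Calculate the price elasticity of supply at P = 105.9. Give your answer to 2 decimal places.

0.97

At P = 105.9, Q_s = 4162.20.
dQ_s/dP = 38.
ε_s = (dQ_s/dP)(P/Q_s) = (38)(105.9/4162.20).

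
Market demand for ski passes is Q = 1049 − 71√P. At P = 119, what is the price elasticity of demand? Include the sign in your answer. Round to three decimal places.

-1.411

At P = 119, Q = 274.481.
dQ/dP = −71/(2√P) = -3.254.
ε = (dQ/dP)(P/Q) = (-3.254)(119/274.481).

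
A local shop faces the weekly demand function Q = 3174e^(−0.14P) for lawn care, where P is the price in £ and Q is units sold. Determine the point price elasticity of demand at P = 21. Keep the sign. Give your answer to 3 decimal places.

At P = 21, Q = 167.796.
dQ/dP = −0.14·3174e^(−0.14P) = −0.14Q = -23.491.
ε = (dQ/dP)(P/Q) = (-23.491)(21/167.796).

-2.940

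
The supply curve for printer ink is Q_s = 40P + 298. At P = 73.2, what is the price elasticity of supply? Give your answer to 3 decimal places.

0.908

At P = 73.2, Q_s = 3226.
dQ_s/dP = 40.
ε_s = (dQ_s/dP)(P/Q_s) = (40)(73.2/3226).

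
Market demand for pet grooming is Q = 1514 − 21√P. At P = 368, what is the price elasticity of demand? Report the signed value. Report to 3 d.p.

At P = 368, Q = 1111.150.
dQ/dP = −21/(2√P) = -0.547.
ε = (dQ/dP)(P/Q) = (-0.547)(368/1111.150).
|ε| < 1, so demand is inelastic at this price.

-0.181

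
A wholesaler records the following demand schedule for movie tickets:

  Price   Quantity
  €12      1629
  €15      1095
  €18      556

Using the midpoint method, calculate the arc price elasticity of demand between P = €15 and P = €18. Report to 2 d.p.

At P = 15, Q = 1095; at P = 18, Q = 556.
ΔQ = -539, ΔP = 3. Midpoints: P̄ = 16.50, Q̄ = 825.5.
ε = (ΔQ/ΔP)(P̄/Q̄) = (-539/3)(16.50/825.5).

-3.59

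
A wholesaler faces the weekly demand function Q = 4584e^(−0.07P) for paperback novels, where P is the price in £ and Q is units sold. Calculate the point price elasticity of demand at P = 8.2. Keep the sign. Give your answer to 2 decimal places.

-0.57

At P = 8.2, Q = 2582.020.
dQ/dP = −0.07·4584e^(−0.07P) = −0.07Q = -180.741.
ε = (dQ/dP)(P/Q) = (-180.741)(8.2/2582.020).
|ε| < 1, so demand is inelastic at this price.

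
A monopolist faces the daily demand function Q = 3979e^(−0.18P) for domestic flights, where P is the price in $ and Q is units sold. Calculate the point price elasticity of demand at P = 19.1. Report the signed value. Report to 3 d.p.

At P = 19.1, Q = 127.841.
dQ/dP = −0.18·3979e^(−0.18P) = −0.18Q = -23.011.
ε = (dQ/dP)(P/Q) = (-23.011)(19.1/127.841).

-3.438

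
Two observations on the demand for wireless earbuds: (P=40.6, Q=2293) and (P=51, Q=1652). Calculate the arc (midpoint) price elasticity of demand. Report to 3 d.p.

-1.431

ΔQ = 1652 − 2293 = -641; ΔP = 51 − 40.6 = 10.4.
Midpoints: P̄ = 45.80, Q̄ = 1972.5.
ε = (ΔQ/ΔP)(P̄/Q̄) = (-641/10.4)(45.80/1972.5).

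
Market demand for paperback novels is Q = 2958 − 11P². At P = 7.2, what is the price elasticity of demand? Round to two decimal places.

At P = 7.2, Q = 2387.760.
dQ/dP = −22P = -158.400.
ε = (dQ/dP)(P/Q) = (-158.400)(7.2/2387.760).
|ε| < 1, so demand is inelastic at this price.

-0.48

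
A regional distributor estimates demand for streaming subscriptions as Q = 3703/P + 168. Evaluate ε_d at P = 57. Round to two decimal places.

-0.28

At P = 57, Q = 232.965.
dQ/dP = −3703/P² = -1.140.
ε = (dQ/dP)(P/Q) = (-1.140)(57/232.965).
|ε| < 1, so demand is inelastic at this price.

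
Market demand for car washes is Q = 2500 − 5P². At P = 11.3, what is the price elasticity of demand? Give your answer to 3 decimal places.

-0.686

At P = 11.3, Q = 1861.550.
dQ/dP = −10P = -113.
ε = (dQ/dP)(P/Q) = (-113)(11.3/1861.550).
|ε| < 1, so demand is inelastic at this price.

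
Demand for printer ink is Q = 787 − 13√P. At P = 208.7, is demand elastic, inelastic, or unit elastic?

inelastic

Q = 599.196, dQ/dP = -0.450.
ε = (dQ/dP)(P/Q) ≈ -0.157.
|ε| = 0.16 < 1.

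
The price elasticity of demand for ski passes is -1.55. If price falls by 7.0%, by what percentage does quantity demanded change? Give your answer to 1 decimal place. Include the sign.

10.9%

%ΔQ ≈ ε × %ΔP = (-1.55)(-7.0%) = 10.85%.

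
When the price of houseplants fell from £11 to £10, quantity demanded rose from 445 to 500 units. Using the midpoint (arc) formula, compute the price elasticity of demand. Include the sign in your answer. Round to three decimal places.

-1.222

ΔQ = 500 − 445 = 55; ΔP = 10 − 11 = -1.
Midpoints: P̄ = 10.50, Q̄ = 472.5.
ε = (ΔQ/ΔP)(P̄/Q̄) = (55/-1)(10.50/472.5).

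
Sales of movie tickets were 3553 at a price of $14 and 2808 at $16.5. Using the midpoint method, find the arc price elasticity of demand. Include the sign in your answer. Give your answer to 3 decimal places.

-1.429

ΔQ = 2808 − 3553 = -745; ΔP = 16.5 − 14 = 2.5.
Midpoints: P̄ = 15.25, Q̄ = 3180.5.
ε = (ΔQ/ΔP)(P̄/Q̄) = (-745/2.5)(15.25/3180.5).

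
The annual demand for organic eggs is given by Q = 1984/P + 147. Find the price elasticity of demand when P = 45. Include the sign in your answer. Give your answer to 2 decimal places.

-0.23

At P = 45, Q = 191.089.
dQ/dP = −1984/P² = -0.980.
ε = (dQ/dP)(P/Q) = (-0.980)(45/191.089).
|ε| < 1, so demand is inelastic at this price.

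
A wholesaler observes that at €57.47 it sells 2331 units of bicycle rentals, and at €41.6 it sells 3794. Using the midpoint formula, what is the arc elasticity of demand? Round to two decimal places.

ΔQ = 3794 − 2331 = 1463; ΔP = 41.6 − 57.47 = -15.87.
Midpoints: P̄ = 49.53, Q̄ = 3062.5.
ε = (ΔQ/ΔP)(P̄/Q̄) = (1463/-15.87)(49.53/3062.5).

-1.49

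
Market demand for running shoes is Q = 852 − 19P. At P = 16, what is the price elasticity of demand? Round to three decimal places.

-0.555

At P = 16, Q = 548.
dQ/dP = −19.
ε = (dQ/dP)(P/Q) = (-19)(16/548).
|ε| < 1, so demand is inelastic at this price.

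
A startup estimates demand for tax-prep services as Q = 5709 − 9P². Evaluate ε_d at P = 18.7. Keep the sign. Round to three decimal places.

-2.457

At P = 18.7, Q = 2561.790.
dQ/dP = −18P = -336.600.
ε = (dQ/dP)(P/Q) = (-336.600)(18.7/2561.790).
|ε| > 1, so demand is elastic at this price.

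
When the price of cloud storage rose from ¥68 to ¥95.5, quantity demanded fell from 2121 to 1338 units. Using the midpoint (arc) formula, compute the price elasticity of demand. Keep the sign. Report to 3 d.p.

ΔQ = 1338 − 2121 = -783; ΔP = 95.5 − 68 = 27.5.
Midpoints: P̄ = 81.75, Q̄ = 1729.5.
ε = (ΔQ/ΔP)(P̄/Q̄) = (-783/27.5)(81.75/1729.5).

-1.346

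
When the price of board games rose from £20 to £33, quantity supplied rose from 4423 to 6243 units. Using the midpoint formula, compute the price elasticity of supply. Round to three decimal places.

ΔQ = 6243 − 4423 = 1820; ΔP = 33 − 20 = 13.
Midpoints: P̄ = 26.50, Q̄ = 5333.0.
ε_s = (ΔQ/ΔP)(P̄/Q̄) = (1820/13)(26.50/5333.0).

0.696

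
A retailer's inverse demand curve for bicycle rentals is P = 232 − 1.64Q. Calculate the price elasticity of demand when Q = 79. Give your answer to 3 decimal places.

-0.791

At Q = 79, P = 232 − 1.64(79) = 102.44.
dP/dQ = −1.64, so dQ/dP = 1/(−1.64) = -0.610.
ε = (dQ/dP)(P/Q) = (-0.610)(102.44/79).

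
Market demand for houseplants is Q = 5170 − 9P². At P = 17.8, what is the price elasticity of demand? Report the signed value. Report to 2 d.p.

-2.46

At P = 17.8, Q = 2318.440.
dQ/dP = −18P = -320.400.
ε = (dQ/dP)(P/Q) = (-320.400)(17.8/2318.440).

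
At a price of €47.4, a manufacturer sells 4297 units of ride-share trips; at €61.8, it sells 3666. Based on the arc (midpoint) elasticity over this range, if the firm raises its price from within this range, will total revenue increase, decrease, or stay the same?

Arc ε = (-631/14.4)(54.60/3981.5) ≈ -0.601.
|ε| = 0.60 < 1, so demand is inelastic. A price rise therefore raises total revenue.

increase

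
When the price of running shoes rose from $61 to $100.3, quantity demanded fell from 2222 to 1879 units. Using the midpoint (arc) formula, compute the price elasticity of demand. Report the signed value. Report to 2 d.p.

-0.34

ΔQ = 1879 − 2222 = -343; ΔP = 100.3 − 61 = 39.3.
Midpoints: P̄ = 80.65, Q̄ = 2050.5.
ε = (ΔQ/ΔP)(P̄/Q̄) = (-343/39.3)(80.65/2050.5).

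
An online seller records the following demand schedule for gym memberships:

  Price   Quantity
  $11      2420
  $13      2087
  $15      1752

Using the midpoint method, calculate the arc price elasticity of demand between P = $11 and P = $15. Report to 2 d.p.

At P = 11, Q = 2420; at P = 15, Q = 1752.
ΔQ = -668, ΔP = 4. Midpoints: P̄ = 13.00, Q̄ = 2086.0.
ε = (ΔQ/ΔP)(P̄/Q̄) = (-668/4)(13.00/2086.0).

-1.04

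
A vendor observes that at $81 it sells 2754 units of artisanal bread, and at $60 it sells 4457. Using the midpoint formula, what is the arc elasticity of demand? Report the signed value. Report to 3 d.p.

ΔQ = 4457 − 2754 = 1703; ΔP = 60 − 81 = -21.
Midpoints: P̄ = 70.50, Q̄ = 3605.5.
ε = (ΔQ/ΔP)(P̄/Q̄) = (1703/-21)(70.50/3605.5).

-1.586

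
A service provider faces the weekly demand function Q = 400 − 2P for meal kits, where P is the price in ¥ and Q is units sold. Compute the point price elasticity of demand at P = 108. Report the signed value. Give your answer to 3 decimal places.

-1.174

At P = 108, Q = 184.
dQ/dP = −2.
ε = (dQ/dP)(P/Q) = (-2)(108/184).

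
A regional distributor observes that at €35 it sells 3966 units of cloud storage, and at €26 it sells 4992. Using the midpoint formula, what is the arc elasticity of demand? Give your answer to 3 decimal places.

-0.776

ΔQ = 4992 − 3966 = 1026; ΔP = 26 − 35 = -9.
Midpoints: P̄ = 30.50, Q̄ = 4479.0.
ε = (ΔQ/ΔP)(P̄/Q̄) = (1026/-9)(30.50/4479.0).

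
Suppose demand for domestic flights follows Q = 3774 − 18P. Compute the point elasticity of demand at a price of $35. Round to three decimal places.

-0.200

At P = 35, Q = 3144.
dQ/dP = −18.
ε = (dQ/dP)(P/Q) = (-18)(35/3144).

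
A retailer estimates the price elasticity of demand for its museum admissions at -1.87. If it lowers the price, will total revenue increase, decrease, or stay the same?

increase

|ε| = 1.87 > 1, so demand is elastic. A price cut therefore raises total revenue.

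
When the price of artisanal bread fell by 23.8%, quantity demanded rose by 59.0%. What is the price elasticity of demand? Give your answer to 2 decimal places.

ε = %ΔQ / %ΔP = (59.0)/(-23.8) = -2.479.

-2.48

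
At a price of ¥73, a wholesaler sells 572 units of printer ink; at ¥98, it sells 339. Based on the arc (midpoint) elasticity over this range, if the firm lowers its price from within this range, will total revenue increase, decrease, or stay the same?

increase

Arc ε = (-233/25)(85.50/455.5) ≈ -1.749.
|ε| = 1.75 > 1, so demand is elastic. A price cut therefore raises total revenue.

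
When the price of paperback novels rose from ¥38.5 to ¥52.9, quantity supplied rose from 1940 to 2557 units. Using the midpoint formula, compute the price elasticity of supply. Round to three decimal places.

ΔQ = 2557 − 1940 = 617; ΔP = 52.9 − 38.5 = 14.4.
Midpoints: P̄ = 45.70, Q̄ = 2248.5.
ε_s = (ΔQ/ΔP)(P̄/Q̄) = (617/14.4)(45.70/2248.5).

0.871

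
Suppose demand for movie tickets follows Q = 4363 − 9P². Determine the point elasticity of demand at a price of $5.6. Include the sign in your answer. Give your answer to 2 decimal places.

-0.14

At P = 5.6, Q = 4080.760.
dQ/dP = −18P = -100.800.
ε = (dQ/dP)(P/Q) = (-100.800)(5.6/4080.760).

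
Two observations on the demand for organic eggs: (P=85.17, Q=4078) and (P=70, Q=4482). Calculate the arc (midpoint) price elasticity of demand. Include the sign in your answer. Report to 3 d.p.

-0.483

ΔQ = 4482 − 4078 = 404; ΔP = 70 − 85.17 = -15.17.
Midpoints: P̄ = 77.59, Q̄ = 4280.0.
ε = (ΔQ/ΔP)(P̄/Q̄) = (404/-15.17)(77.59/4280.0).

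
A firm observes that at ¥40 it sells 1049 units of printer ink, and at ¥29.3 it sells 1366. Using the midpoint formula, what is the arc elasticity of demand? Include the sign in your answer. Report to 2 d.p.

ΔQ = 1366 − 1049 = 317; ΔP = 29.3 − 40 = -10.7.
Midpoints: P̄ = 34.65, Q̄ = 1207.5.
ε = (ΔQ/ΔP)(P̄/Q̄) = (317/-10.7)(34.65/1207.5).

-0.85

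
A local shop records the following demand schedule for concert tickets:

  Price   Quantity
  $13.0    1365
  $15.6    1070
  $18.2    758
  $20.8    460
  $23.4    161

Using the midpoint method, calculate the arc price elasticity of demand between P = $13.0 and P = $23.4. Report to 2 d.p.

-2.76

At P = 13.0, Q = 1365; at P = 23.4, Q = 161.
ΔQ = -1204, ΔP = 10.4. Midpoints: P̄ = 18.20, Q̄ = 763.0.
ε = (ΔQ/ΔP)(P̄/Q̄) = (-1204/10.4)(18.20/763.0).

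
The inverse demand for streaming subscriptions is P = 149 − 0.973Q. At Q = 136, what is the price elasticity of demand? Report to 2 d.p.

-0.13

At Q = 136, P = 149 − 0.973(136) = 16.67.
dP/dQ = −0.973, so dQ/dP = 1/(−0.973) = -1.028.
ε = (dQ/dP)(P/Q) = (-1.028)(16.67/136).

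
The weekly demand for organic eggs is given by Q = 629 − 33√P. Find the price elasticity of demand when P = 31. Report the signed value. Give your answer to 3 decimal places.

-0.206

At P = 31, Q = 445.264.
dQ/dP = −33/(2√P) = -2.963.
ε = (dQ/dP)(P/Q) = (-2.963)(31/445.264).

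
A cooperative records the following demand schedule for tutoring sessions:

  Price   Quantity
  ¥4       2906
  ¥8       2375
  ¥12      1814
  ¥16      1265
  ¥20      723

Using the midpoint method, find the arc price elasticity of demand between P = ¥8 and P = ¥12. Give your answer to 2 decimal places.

-0.67

At P = 8, Q = 2375; at P = 12, Q = 1814.
ΔQ = -561, ΔP = 4. Midpoints: P̄ = 10.00, Q̄ = 2094.5.
ε = (ΔQ/ΔP)(P̄/Q̄) = (-561/4)(10.00/2094.5).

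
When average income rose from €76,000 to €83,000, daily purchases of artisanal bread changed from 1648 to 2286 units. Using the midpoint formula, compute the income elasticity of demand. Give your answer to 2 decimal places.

ΔQ = 638, ΔI = 7000. Midpoints: Ī = 79,500, Q̄ = 1967.0.
ε_I = (ΔQ/ΔI)(Ī/Q̄) = (638/7000)(79500/1967.0).
ε_I > 0, so the good is normal.

3.68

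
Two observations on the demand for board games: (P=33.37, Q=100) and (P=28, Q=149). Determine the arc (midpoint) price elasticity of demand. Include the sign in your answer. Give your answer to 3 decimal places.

ΔQ = 149 − 100 = 49; ΔP = 28 − 33.37 = -5.37.
Midpoints: P̄ = 30.68, Q̄ = 124.5.
ε = (ΔQ/ΔP)(P̄/Q̄) = (49/-5.37)(30.68/124.5).

-2.249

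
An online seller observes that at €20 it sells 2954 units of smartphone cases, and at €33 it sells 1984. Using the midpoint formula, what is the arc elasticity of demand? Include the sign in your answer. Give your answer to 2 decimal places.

-0.80

ΔQ = 1984 − 2954 = -970; ΔP = 33 − 20 = 13.
Midpoints: P̄ = 26.50, Q̄ = 2469.0.
ε = (ΔQ/ΔP)(P̄/Q̄) = (-970/13)(26.50/2469.0).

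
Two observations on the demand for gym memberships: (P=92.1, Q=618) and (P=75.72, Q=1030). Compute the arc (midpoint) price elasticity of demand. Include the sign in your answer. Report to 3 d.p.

ΔQ = 1030 − 618 = 412; ΔP = 75.72 − 92.1 = -16.38.
Midpoints: P̄ = 83.91, Q̄ = 824.0.
ε = (ΔQ/ΔP)(P̄/Q̄) = (412/-16.38)(83.91/824.0).

-2.561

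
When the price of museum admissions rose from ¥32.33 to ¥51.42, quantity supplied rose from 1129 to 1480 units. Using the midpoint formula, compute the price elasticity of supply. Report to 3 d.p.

0.590

ΔQ = 1480 − 1129 = 351; ΔP = 51.42 − 32.33 = 19.09.
Midpoints: P̄ = 41.88, Q̄ = 1304.5.
ε_s = (ΔQ/ΔP)(P̄/Q̄) = (351/19.09)(41.88/1304.5).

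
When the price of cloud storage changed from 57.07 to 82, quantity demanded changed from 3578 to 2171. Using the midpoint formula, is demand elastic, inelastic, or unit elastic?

elastic

Arc ε ≈ -1.365.
|ε| = 1.37 > 1.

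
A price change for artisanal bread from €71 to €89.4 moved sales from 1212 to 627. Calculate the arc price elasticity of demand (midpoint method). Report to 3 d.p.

-2.773

ΔQ = 627 − 1212 = -585; ΔP = 89.4 − 71 = 18.4.
Midpoints: P̄ = 80.20, Q̄ = 919.5.
ε = (ΔQ/ΔP)(P̄/Q̄) = (-585/18.4)(80.20/919.5).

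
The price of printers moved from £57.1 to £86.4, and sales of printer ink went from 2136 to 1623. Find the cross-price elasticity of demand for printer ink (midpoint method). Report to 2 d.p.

-0.67

ΔQ_x = 1623 − 2136 = -513; ΔP_y = 86.4 − 57.1 = 29.3.
Midpoints: P̄_y = 71.75, Q̄_x = 1879.5.
ε_xy = (ΔQ_x/ΔP_y)(P̄_y/Q̄_x) = (-513/29.3)(71.75/1879.5).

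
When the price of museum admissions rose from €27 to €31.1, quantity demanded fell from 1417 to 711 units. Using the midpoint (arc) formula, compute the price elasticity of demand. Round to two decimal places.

ΔQ = 711 − 1417 = -706; ΔP = 31.1 − 27 = 4.1.
Midpoints: P̄ = 29.05, Q̄ = 1064.0.
ε = (ΔQ/ΔP)(P̄/Q̄) = (-706/4.1)(29.05/1064.0).

-4.70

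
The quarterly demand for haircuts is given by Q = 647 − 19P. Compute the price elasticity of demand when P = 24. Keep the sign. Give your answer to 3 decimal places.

-2.387

At P = 24, Q = 191.
dQ/dP = −19.
ε = (dQ/dP)(P/Q) = (-19)(24/191).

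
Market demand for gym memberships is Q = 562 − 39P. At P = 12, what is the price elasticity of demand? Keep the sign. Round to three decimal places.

-4.979

At P = 12, Q = 94.
dQ/dP = −39.
ε = (dQ/dP)(P/Q) = (-39)(12/94).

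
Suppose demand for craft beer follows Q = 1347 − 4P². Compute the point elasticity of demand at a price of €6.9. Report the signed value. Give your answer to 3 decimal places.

At P = 6.9, Q = 1156.560.
dQ/dP = −8P = -55.200.
ε = (dQ/dP)(P/Q) = (-55.200)(6.9/1156.560).
|ε| < 1, so demand is inelastic at this price.

-0.329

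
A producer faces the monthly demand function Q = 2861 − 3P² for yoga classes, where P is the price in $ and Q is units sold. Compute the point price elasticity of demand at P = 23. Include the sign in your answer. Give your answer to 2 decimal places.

-2.49

At P = 23, Q = 1274.
dQ/dP = −6P = -138.
ε = (dQ/dP)(P/Q) = (-138)(23/1274).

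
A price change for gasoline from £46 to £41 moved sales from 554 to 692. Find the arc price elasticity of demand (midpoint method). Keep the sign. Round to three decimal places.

ΔQ = 692 − 554 = 138; ΔP = 41 − 46 = -5.
Midpoints: P̄ = 43.50, Q̄ = 623.0.
ε = (ΔQ/ΔP)(P̄/Q̄) = (138/-5)(43.50/623.0).

-1.927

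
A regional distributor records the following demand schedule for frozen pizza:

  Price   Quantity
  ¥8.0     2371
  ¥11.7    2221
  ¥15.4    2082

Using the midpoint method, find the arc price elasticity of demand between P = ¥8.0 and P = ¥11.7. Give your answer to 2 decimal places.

-0.17

At P = 8.0, Q = 2371; at P = 11.7, Q = 2221.
ΔQ = -150, ΔP = 3.7. Midpoints: P̄ = 9.85, Q̄ = 2296.0.
ε = (ΔQ/ΔP)(P̄/Q̄) = (-150/3.7)(9.85/2296.0).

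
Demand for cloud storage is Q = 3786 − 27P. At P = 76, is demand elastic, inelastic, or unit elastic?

Q = 1734, dQ/dP = -27.
ε = (dQ/dP)(P/Q) ≈ -1.183.
|ε| = 1.18 > 1.

elastic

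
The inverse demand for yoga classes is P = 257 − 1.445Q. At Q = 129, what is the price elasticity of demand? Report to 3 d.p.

At Q = 129, P = 257 − 1.445(129) = 70.59.
dP/dQ = −1.445, so dQ/dP = 1/(−1.445) = -0.692.
ε = (dQ/dP)(P/Q) = (-0.692)(70.59/129).

-0.379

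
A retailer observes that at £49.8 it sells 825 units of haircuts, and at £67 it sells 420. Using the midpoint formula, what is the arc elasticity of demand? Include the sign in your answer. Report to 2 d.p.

-2.21

ΔQ = 420 − 825 = -405; ΔP = 67 − 49.8 = 17.2.
Midpoints: P̄ = 58.40, Q̄ = 622.5.
ε = (ΔQ/ΔP)(P̄/Q̄) = (-405/17.2)(58.40/622.5).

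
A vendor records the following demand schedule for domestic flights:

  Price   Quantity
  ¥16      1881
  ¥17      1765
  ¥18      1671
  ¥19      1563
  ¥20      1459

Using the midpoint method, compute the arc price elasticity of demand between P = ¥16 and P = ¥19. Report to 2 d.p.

At P = 16, Q = 1881; at P = 19, Q = 1563.
ΔQ = -318, ΔP = 3. Midpoints: P̄ = 17.50, Q̄ = 1722.0.
ε = (ΔQ/ΔP)(P̄/Q̄) = (-318/3)(17.50/1722.0).

-1.08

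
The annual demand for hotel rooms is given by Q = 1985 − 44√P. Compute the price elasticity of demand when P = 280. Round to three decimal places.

At P = 280, Q = 1248.739.
dQ/dP = −44/(2√P) = -1.315.
ε = (dQ/dP)(P/Q) = (-1.315)(280/1248.739).

-0.295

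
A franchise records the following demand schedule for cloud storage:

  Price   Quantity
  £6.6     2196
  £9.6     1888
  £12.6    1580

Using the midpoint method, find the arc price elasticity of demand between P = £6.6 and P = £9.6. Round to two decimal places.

At P = 6.6, Q = 2196; at P = 9.6, Q = 1888.
ΔQ = -308, ΔP = 3.0. Midpoints: P̄ = 8.10, Q̄ = 2042.0.
ε = (ΔQ/ΔP)(P̄/Q̄) = (-308/3.0)(8.10/2042.0).

-0.41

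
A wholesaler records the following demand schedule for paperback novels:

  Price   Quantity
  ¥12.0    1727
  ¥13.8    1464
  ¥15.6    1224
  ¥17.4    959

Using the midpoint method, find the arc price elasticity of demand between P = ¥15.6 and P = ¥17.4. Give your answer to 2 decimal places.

-2.23

At P = 15.6, Q = 1224; at P = 17.4, Q = 959.
ΔQ = -265, ΔP = 1.8. Midpoints: P̄ = 16.50, Q̄ = 1091.5.
ε = (ΔQ/ΔP)(P̄/Q̄) = (-265/1.8)(16.50/1091.5).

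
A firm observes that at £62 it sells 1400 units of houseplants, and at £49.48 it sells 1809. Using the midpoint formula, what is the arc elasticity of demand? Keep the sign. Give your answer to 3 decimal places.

ΔQ = 1809 − 1400 = 409; ΔP = 49.48 − 62 = -12.52.
Midpoints: P̄ = 55.74, Q̄ = 1604.5.
ε = (ΔQ/ΔP)(P̄/Q̄) = (409/-12.52)(55.74/1604.5).

-1.135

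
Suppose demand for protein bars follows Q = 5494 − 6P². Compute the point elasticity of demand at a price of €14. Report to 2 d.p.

At P = 14, Q = 4318.
dQ/dP = −12P = -168.
ε = (dQ/dP)(P/Q) = (-168)(14/4318).

-0.54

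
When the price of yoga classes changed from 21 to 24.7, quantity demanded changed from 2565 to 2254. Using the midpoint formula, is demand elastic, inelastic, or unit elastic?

inelastic

Arc ε ≈ -0.797.
|ε| = 0.80 < 1.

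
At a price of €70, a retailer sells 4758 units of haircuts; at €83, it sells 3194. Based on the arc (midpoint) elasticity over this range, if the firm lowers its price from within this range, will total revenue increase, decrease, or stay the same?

Arc ε = (-1564/13)(76.50/3976.0) ≈ -2.315.
|ε| = 2.31 > 1, so demand is elastic. A price cut therefore raises total revenue.

increase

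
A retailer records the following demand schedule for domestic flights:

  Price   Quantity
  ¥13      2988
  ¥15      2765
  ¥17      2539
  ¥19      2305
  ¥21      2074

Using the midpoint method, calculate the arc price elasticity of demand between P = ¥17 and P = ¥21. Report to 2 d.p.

-0.96

At P = 17, Q = 2539; at P = 21, Q = 2074.
ΔQ = -465, ΔP = 4. Midpoints: P̄ = 19.00, Q̄ = 2306.5.
ε = (ΔQ/ΔP)(P̄/Q̄) = (-465/4)(19.00/2306.5).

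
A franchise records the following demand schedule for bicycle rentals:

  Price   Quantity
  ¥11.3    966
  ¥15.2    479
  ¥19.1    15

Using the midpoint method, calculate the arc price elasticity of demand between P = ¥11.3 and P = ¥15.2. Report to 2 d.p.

At P = 11.3, Q = 966; at P = 15.2, Q = 479.
ΔQ = -487, ΔP = 3.9. Midpoints: P̄ = 13.25, Q̄ = 722.5.
ε = (ΔQ/ΔP)(P̄/Q̄) = (-487/3.9)(13.25/722.5).

-2.29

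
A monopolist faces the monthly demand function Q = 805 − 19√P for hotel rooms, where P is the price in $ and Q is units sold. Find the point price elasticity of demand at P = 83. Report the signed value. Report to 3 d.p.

-0.137

At P = 83, Q = 631.902.
dQ/dP = −19/(2√P) = -1.043.
ε = (dQ/dP)(P/Q) = (-1.043)(83/631.902).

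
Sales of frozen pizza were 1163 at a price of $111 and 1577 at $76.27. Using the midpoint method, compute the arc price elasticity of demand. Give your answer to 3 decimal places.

ΔQ = 1577 − 1163 = 414; ΔP = 76.27 − 111 = -34.73.
Midpoints: P̄ = 93.63, Q̄ = 1370.0.
ε = (ΔQ/ΔP)(P̄/Q̄) = (414/-34.73)(93.63/1370.0).

-0.815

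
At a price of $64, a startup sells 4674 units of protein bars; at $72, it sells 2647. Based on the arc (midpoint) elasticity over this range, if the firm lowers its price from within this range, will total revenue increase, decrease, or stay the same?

increase

Arc ε = (-2027/8)(68.00/3660.5) ≈ -4.707.
|ε| = 4.71 > 1, so demand is elastic. A price cut therefore raises total revenue.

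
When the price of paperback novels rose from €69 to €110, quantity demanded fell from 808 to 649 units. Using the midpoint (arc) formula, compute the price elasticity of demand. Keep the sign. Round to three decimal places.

ΔQ = 649 − 808 = -159; ΔP = 110 − 69 = 41.
Midpoints: P̄ = 89.50, Q̄ = 728.5.
ε = (ΔQ/ΔP)(P̄/Q̄) = (-159/41)(89.50/728.5).

-0.476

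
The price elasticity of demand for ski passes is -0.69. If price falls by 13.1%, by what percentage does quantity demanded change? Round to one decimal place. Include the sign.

9.0%

%ΔQ ≈ ε × %ΔP = (-0.69)(-13.1%) = 9.04%.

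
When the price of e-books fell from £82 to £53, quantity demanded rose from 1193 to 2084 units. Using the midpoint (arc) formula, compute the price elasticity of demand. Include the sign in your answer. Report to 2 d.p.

-1.27

ΔQ = 2084 − 1193 = 891; ΔP = 53 − 82 = -29.
Midpoints: P̄ = 67.50, Q̄ = 1638.5.
ε = (ΔQ/ΔP)(P̄/Q̄) = (891/-29)(67.50/1638.5).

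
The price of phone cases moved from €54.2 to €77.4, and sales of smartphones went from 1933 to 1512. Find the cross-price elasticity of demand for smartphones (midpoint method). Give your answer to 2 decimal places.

ΔQ_x = 1512 − 1933 = -421; ΔP_y = 77.4 − 54.2 = 23.2.
Midpoints: P̄_y = 65.80, Q̄_x = 1722.5.
ε_xy = (ΔQ_x/ΔP_y)(P̄_y/Q̄_x) = (-421/23.2)(65.80/1722.5).

-0.69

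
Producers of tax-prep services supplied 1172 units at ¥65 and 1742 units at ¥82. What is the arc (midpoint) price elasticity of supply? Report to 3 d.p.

1.691

ΔQ = 1742 − 1172 = 570; ΔP = 82 − 65 = 17.
Midpoints: P̄ = 73.50, Q̄ = 1457.0.
ε_s = (ΔQ/ΔP)(P̄/Q̄) = (570/17)(73.50/1457.0).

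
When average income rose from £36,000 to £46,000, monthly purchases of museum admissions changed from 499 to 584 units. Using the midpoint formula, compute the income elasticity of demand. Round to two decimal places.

ΔQ = 85, ΔI = 10000. Midpoints: Ī = 41,000, Q̄ = 541.5.
ε_I = (ΔQ/ΔI)(Ī/Q̄) = (85/10000)(41000/541.5).

0.64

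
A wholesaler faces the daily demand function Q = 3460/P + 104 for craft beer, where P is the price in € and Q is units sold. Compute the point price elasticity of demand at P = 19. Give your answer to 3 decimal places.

-0.636

At P = 19, Q = 286.105.
dQ/dP = −3460/P² = -9.584.
ε = (dQ/dP)(P/Q) = (-9.584)(19/286.105).
|ε| < 1, so demand is inelastic at this price.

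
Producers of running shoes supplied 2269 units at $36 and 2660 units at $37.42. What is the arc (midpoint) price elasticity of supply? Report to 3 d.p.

ΔQ = 2660 − 2269 = 391; ΔP = 37.42 − 36 = 1.42.
Midpoints: P̄ = 36.71, Q̄ = 2464.5.
ε_s = (ΔQ/ΔP)(P̄/Q̄) = (391/1.42)(36.71/2464.5).

4.102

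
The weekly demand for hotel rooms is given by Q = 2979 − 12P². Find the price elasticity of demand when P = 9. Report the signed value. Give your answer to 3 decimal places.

At P = 9, Q = 2007.
dQ/dP = −24P = -216.
ε = (dQ/dP)(P/Q) = (-216)(9/2007).
|ε| < 1, so demand is inelastic at this price.

-0.969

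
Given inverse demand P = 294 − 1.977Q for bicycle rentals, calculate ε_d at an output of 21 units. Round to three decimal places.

-6.081

At Q = 21, P = 294 − 1.977(21) = 252.48.
dP/dQ = −1.977, so dQ/dP = 1/(−1.977) = -0.506.
ε = (dQ/dP)(P/Q) = (-0.506)(252.48/21).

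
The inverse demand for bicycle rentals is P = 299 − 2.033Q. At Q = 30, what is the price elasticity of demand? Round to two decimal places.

At Q = 30, P = 299 − 2.033(30) = 238.01.
dP/dQ = −2.033, so dQ/dP = 1/(−2.033) = -0.492.
ε = (dQ/dP)(P/Q) = (-0.492)(238.01/30).

-3.90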